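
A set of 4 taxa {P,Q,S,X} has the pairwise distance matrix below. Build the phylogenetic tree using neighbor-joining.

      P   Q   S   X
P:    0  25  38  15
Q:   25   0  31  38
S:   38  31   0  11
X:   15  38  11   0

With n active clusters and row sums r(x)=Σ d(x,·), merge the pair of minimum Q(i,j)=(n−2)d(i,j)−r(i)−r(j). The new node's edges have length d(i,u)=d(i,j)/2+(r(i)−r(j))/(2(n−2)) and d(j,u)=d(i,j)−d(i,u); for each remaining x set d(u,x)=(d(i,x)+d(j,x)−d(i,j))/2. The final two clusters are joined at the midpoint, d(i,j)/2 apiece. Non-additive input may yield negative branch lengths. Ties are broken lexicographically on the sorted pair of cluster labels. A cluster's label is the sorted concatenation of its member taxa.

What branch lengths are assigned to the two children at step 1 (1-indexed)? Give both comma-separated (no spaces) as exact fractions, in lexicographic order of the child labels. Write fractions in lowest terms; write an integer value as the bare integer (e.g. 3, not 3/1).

step 1: merge (P,Q) at d=25, Q=-122; branch lengths P→17/2, Q→33/2; new cluster PQ
  updated: d(PQ,S)=22, d(PQ,X)=14
step 2: merge (PQ,S) at d=22, Q=-47; branch lengths PQ→25/2, S→19/2; new cluster PQS
  updated: d(PQS,X)=3/2
step 3: merge (PQS,X) at d=3/2; branch lengths PQS→3/4, X→3/4; new cluster PQSX
final tree: (((P:17/2,Q:33/2):25/2,S:19/2):3/4,X:3/4)
total length: 97/2

17/2,33/2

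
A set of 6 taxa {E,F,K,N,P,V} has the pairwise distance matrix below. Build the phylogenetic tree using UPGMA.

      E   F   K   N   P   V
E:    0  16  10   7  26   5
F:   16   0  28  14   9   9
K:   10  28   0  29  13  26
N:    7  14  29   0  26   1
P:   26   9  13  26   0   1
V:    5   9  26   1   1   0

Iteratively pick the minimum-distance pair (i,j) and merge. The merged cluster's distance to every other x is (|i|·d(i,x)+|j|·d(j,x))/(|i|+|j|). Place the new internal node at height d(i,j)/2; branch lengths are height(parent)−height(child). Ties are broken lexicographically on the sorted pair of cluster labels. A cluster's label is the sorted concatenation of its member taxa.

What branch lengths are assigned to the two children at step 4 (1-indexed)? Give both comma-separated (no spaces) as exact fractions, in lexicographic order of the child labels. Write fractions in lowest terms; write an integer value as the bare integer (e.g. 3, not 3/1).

1. join N+V (d=1) ⇒ NV; edges |N|=1/2, |V|=1/2
  updated: d(E,NV)=6, d(F,NV)=23/2, d(K,NV)=55/2, d(NV,P)=27/2
2. join E+NV (d=6) ⇒ ENV; edges |E|=3, |NV|=5/2
  updated: d(ENV,F)=13, d(ENV,K)=65/3, d(ENV,P)=53/3
3. join F+P (d=9) ⇒ FP; edges |F|=9/2, |P|=9/2
  updated: d(ENV,FP)=46/3, d(FP,K)=41/2
4. join ENV+FP (d=46/3) ⇒ EFNPV; edges |ENV|=14/3, |FP|=19/6
  updated: d(EFNPV,K)=106/5
5. join EFNPV+K (d=106/5) ⇒ EFKNPV; edges |EFNPV|=44/15, |K|=53/5
final tree: (((E:3,(N:1/2,V:1/2):5/2):14/3,(F:9/2,P:9/2):19/6):44/15,K:53/5)
total length: 553/15

14/3,19/6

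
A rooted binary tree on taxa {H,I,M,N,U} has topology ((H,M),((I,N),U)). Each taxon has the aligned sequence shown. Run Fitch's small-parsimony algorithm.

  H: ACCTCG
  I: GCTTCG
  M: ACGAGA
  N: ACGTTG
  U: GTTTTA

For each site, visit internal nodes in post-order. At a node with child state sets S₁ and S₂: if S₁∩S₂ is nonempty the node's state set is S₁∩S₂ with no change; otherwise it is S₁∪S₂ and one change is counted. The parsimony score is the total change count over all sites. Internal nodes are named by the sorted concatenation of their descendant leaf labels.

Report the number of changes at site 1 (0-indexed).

HM@0: {A} ∩ {A} = {A} (intersection, +0)
IN@0: {G} ∪ {A} = {A,G} (union, +1)
INU@0: {A,G} ∩ {G} = {G} (intersection, +0)
HIMNU@0: {A} ∪ {G} = {A,G} (union, +1)
HM@1: {C} ∩ {C} = {C} (intersection, +0)
IN@1: {C} ∩ {C} = {C} (intersection, +0)
INU@1: {C} ∪ {T} = {C,T} (union, +1)
HIMNU@1: {C} ∩ {C,T} = {C} (intersection, +0)
HM@2: {C} ∪ {G} = {C,G} (union, +1)
IN@2: {T} ∪ {G} = {G,T} (union, +1)
INU@2: {G,T} ∩ {T} = {T} (intersection, +0)
HIMNU@2: {C,G} ∪ {T} = {C,G,T} (union, +1)
HM@3: {T} ∪ {A} = {A,T} (union, +1)
IN@3: {T} ∩ {T} = {T} (intersection, +0)
INU@3: {T} ∩ {T} = {T} (intersection, +0)
HIMNU@3: {A,T} ∩ {T} = {T} (intersection, +0)
HM@4: {C} ∪ {G} = {C,G} (union, +1)
IN@4: {C} ∪ {T} = {C,T} (union, +1)
INU@4: {C,T} ∩ {T} = {T} (intersection, +0)
HIMNU@4: {C,G} ∪ {T} = {C,G,T} (union, +1)
HM@5: {G} ∪ {A} = {A,G} (union, +1)
IN@5: {G} ∩ {G} = {G} (intersection, +0)
INU@5: {G} ∪ {A} = {A,G} (union, +1)
HIMNU@5: {A,G} ∩ {A,G} = {A,G} (intersection, +0)
per-site changes: [2, 1, 3, 1, 3, 2]; total = 12

1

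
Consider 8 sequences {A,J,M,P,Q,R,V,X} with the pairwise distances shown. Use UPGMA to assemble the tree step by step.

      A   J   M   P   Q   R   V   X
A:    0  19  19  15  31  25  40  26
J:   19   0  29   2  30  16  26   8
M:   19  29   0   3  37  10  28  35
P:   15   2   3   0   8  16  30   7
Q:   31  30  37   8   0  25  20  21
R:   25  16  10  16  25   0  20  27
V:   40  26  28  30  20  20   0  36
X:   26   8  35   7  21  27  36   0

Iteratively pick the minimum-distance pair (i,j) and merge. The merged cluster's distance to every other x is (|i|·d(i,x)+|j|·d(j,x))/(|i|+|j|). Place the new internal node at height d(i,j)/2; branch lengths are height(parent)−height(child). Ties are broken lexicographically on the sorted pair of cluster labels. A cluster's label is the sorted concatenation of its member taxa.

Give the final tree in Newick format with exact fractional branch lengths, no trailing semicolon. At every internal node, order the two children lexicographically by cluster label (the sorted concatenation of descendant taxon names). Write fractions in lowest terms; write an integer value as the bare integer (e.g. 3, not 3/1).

step 1: merge (J,P) at d=2; branch lengths J→1, P→1; new cluster JP
  updated: d(A,JP)=17, d(JP,M)=16, d(JP,Q)=19, d(JP,R)=16, d(JP,V)=28, d(JP,X)=15/2
step 2: merge (JP,X) at d=15/2; branch lengths JP→11/4, X→15/4; new cluster JPX
  updated: d(A,JPX)=20, d(JPX,M)=67/3, d(JPX,Q)=59/3, d(JPX,R)=59/3, d(JPX,V)=92/3
step 3: merge (M,R) at d=10; branch lengths M→5, R→5; new cluster MR
  updated: d(A,MR)=22, d(JPX,MR)=21, d(MR,Q)=31, d(MR,V)=24
step 4: merge (JPX,Q) at d=59/3; branch lengths JPX→73/12, Q→59/6; new cluster JPQX
  updated: d(A,JPQX)=91/4, d(JPQX,MR)=47/2, d(JPQX,V)=28
step 5: merge (A,MR) at d=22; branch lengths A→11, MR→6; new cluster AMR
  updated: d(AMR,JPQX)=93/4, d(AMR,V)=88/3
step 6: merge (AMR,JPQX) at d=93/4; branch lengths AMR→5/8, JPQX→43/24; new cluster AJMPQRX
  updated: d(AJMPQRX,V)=200/7
step 7: merge (AJMPQRX,V) at d=200/7; branch lengths AJMPQRX→149/56, V→100/7; new cluster AJMPQRVX
final tree: (((A:11,(M:5,R:5):6):5/8,(((J:1,P:1):11/4,X:15/4):73/12,Q:59/6):43/24):149/56,V:100/7)
total length: 11891/168

(((A:11,(M:5,R:5):6):5/8,(((J:1,P:1):11/4,X:15/4):73/12,Q:59/6):43/24):149/56,V:100/7)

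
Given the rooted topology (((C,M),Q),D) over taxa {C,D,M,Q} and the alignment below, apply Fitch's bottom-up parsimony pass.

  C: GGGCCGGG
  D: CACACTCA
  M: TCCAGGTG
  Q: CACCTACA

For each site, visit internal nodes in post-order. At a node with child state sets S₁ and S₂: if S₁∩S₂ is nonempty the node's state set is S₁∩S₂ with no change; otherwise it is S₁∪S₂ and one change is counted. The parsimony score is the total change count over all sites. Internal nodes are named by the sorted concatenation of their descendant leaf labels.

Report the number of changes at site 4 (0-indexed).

2

[col 0] CM: children C:{G}, M:{T} ∪→ {G,T}; cost 1
[col 0] CMQ: children CM:{G,T}, Q:{C} ∪→ {C,G,T}; cost 1
[col 0] CDMQ: children CMQ:{C,G,T}, D:{C} ∩→ {C}; cost 0
[col 1] CM: children C:{G}, M:{C} ∪→ {C,G}; cost 1
[col 1] CMQ: children CM:{C,G}, Q:{A} ∪→ {A,C,G}; cost 1
[col 1] CDMQ: children CMQ:{A,C,G}, D:{A} ∩→ {A}; cost 0
[col 2] CM: children C:{G}, M:{C} ∪→ {C,G}; cost 1
[col 2] CMQ: children CM:{C,G}, Q:{C} ∩→ {C}; cost 0
[col 2] CDMQ: children CMQ:{C}, D:{C} ∩→ {C}; cost 0
[col 3] CM: children C:{C}, M:{A} ∪→ {A,C}; cost 1
[col 3] CMQ: children CM:{A,C}, Q:{C} ∩→ {C}; cost 0
[col 3] CDMQ: children CMQ:{C}, D:{A} ∪→ {A,C}; cost 1
[col 4] CM: children C:{C}, M:{G} ∪→ {C,G}; cost 1
[col 4] CMQ: children CM:{C,G}, Q:{T} ∪→ {C,G,T}; cost 1
[col 4] CDMQ: children CMQ:{C,G,T}, D:{C} ∩→ {C}; cost 0
[col 5] CM: children C:{G}, M:{G} ∩→ {G}; cost 0
[col 5] CMQ: children CM:{G}, Q:{A} ∪→ {A,G}; cost 1
[col 5] CDMQ: children CMQ:{A,G}, D:{T} ∪→ {A,G,T}; cost 1
[col 6] CM: children C:{G}, M:{T} ∪→ {G,T}; cost 1
[col 6] CMQ: children CM:{G,T}, Q:{C} ∪→ {C,G,T}; cost 1
[col 6] CDMQ: children CMQ:{C,G,T}, D:{C} ∩→ {C}; cost 0
[col 7] CM: children C:{G}, M:{G} ∩→ {G}; cost 0
[col 7] CMQ: children CM:{G}, Q:{A} ∪→ {A,G}; cost 1
[col 7] CDMQ: children CMQ:{A,G}, D:{A} ∩→ {A}; cost 0
per-site changes: [2, 2, 1, 2, 2, 2, 2, 1]; total = 14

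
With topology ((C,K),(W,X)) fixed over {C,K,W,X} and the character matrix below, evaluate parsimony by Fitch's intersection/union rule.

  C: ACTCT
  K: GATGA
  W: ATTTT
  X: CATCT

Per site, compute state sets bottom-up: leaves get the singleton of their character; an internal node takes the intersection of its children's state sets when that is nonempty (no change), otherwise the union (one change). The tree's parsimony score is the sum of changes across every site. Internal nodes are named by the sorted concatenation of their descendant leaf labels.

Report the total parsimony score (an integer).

[col 0] CK: children C:{A}, K:{G} ∪→ {A,G}; cost 1
[col 0] WX: children W:{A}, X:{C} ∪→ {A,C}; cost 1
[col 0] CKWX: children CK:{A,G}, WX:{A,C} ∩→ {A}; cost 0
[col 1] CK: children C:{C}, K:{A} ∪→ {A,C}; cost 1
[col 1] WX: children W:{T}, X:{A} ∪→ {A,T}; cost 1
[col 1] CKWX: children CK:{A,C}, WX:{A,T} ∩→ {A}; cost 0
[col 2] CK: children C:{T}, K:{T} ∩→ {T}; cost 0
[col 2] WX: children W:{T}, X:{T} ∩→ {T}; cost 0
[col 2] CKWX: children CK:{T}, WX:{T} ∩→ {T}; cost 0
[col 3] CK: children C:{C}, K:{G} ∪→ {C,G}; cost 1
[col 3] WX: children W:{T}, X:{C} ∪→ {C,T}; cost 1
[col 3] CKWX: children CK:{C,G}, WX:{C,T} ∩→ {C}; cost 0
[col 4] CK: children C:{T}, K:{A} ∪→ {A,T}; cost 1
[col 4] WX: children W:{T}, X:{T} ∩→ {T}; cost 0
[col 4] CKWX: children CK:{A,T}, WX:{T} ∩→ {T}; cost 0
per-site changes: [2, 2, 0, 2, 1]; total = 7

7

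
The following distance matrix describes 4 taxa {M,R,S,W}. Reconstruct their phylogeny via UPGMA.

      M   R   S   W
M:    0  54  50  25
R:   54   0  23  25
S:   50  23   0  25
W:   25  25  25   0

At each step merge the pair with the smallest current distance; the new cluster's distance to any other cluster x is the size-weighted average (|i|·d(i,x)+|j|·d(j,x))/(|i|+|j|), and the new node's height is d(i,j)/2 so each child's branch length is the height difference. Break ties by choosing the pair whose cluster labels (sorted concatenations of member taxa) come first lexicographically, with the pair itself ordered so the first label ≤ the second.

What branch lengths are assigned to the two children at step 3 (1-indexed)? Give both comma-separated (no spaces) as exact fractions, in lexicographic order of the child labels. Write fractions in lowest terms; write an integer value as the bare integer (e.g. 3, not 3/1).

iteration 1: select R,S (d=23); attach at lengths (23/2, 23/2); label the merged cluster RS
  updated: d(M,RS)=52, d(RS,W)=25
iteration 2: select M,W (d=25); attach at lengths (25/2, 25/2); label the merged cluster MW
  updated: d(MW,RS)=77/2
iteration 3: select MW,RS (d=77/2); attach at lengths (27/4, 31/4); label the merged cluster MRSW
final tree: ((M:25/2,W:25/2):27/4,(R:23/2,S:23/2):31/4)
total length: 125/2

27/4,31/4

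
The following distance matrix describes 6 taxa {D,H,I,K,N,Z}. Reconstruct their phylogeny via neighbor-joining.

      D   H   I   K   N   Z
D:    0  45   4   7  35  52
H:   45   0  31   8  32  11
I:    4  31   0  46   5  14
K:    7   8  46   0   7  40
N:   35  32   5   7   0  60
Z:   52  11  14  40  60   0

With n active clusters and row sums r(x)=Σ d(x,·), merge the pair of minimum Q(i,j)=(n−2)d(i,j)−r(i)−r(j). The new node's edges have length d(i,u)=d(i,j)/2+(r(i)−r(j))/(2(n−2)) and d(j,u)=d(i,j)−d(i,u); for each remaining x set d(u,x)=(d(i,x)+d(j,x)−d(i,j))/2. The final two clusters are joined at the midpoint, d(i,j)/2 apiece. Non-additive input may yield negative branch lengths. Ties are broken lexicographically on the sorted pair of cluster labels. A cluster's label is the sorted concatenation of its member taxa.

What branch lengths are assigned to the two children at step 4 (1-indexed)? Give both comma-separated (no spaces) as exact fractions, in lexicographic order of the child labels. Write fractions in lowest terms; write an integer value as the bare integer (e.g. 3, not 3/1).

1. join H+Z (d=11, Q=-260) ⇒ HZ; edges |H|=-3/4, |Z|=47/4
  updated: d(D,HZ)=43, d(HZ,I)=17, d(HZ,K)=37/2, d(HZ,N)=81/2
2. join D+I (d=4, Q=-149) ⇒ DI; edges |D|=29/6, |I|=-5/6
  updated: d(DI,HZ)=28, d(DI,K)=49/2, d(DI,N)=18
3. join DI+HZ (d=28, Q=-203/2) ⇒ DHIZ; edges |DI|=79/8, |HZ|=145/8
  updated: d(DHIZ,K)=15/2, d(DHIZ,N)=61/4
4. join DHIZ+K (d=15/2, Q=-119/4) ⇒ DHIKZ; edges |DHIZ|=63/8, |K|=-3/8
  updated: d(DHIKZ,N)=59/8
5. join DHIKZ+N (d=59/8) ⇒ DHIKNZ; edges |DHIKZ|=59/16, |N|=59/16
final tree: ((((D:29/6,I:-5/6):79/8,(H:-3/4,Z:47/4):145/8):63/8,K:-3/8):59/16,N:59/16)
total length: 463/8

63/8,-3/8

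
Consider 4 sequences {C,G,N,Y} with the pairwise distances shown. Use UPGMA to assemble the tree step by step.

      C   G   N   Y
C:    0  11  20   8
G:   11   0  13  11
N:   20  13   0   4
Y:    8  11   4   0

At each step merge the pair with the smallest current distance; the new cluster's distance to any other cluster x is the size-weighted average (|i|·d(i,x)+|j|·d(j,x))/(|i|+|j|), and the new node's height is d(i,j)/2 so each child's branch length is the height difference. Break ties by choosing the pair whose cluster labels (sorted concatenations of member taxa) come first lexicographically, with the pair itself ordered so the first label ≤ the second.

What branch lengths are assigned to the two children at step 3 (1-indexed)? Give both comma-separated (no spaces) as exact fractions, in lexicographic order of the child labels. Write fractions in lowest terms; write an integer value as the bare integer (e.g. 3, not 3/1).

iteration 1: select N,Y (d=4); attach at lengths (2, 2); label the merged cluster NY
  updated: d(C,NY)=14, d(G,NY)=12
iteration 2: select C,G (d=11); attach at lengths (11/2, 11/2); label the merged cluster CG
  updated: d(CG,NY)=13
iteration 3: select CG,NY (d=13); attach at lengths (1, 9/2); label the merged cluster CGNY
final tree: ((C:11/2,G:11/2):1,(N:2,Y:2):9/2)
total length: 41/2

1,9/2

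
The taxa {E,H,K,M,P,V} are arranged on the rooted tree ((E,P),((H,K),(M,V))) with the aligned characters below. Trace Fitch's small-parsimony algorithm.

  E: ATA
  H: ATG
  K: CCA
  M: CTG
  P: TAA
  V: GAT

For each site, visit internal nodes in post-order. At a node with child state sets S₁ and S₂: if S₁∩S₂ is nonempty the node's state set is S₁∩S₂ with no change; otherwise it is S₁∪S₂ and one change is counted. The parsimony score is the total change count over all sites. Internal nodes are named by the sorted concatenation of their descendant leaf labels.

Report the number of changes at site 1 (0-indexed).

EP@0: {A} ∪ {T} = {A,T} (union, +1)
HK@0: {A} ∪ {C} = {A,C} (union, +1)
MV@0: {C} ∪ {G} = {C,G} (union, +1)
HKMV@0: {A,C} ∩ {C,G} = {C} (intersection, +0)
EHKMPV@0: {A,T} ∪ {C} = {A,C,T} (union, +1)
EP@1: {T} ∪ {A} = {A,T} (union, +1)
HK@1: {T} ∪ {C} = {C,T} (union, +1)
MV@1: {T} ∪ {A} = {A,T} (union, +1)
HKMV@1: {C,T} ∩ {A,T} = {T} (intersection, +0)
EHKMPV@1: {A,T} ∩ {T} = {T} (intersection, +0)
EP@2: {A} ∩ {A} = {A} (intersection, +0)
HK@2: {G} ∪ {A} = {A,G} (union, +1)
MV@2: {G} ∪ {T} = {G,T} (union, +1)
HKMV@2: {A,G} ∩ {G,T} = {G} (intersection, +0)
EHKMPV@2: {A} ∪ {G} = {A,G} (union, +1)
per-site changes: [4, 3, 3]; total = 10

3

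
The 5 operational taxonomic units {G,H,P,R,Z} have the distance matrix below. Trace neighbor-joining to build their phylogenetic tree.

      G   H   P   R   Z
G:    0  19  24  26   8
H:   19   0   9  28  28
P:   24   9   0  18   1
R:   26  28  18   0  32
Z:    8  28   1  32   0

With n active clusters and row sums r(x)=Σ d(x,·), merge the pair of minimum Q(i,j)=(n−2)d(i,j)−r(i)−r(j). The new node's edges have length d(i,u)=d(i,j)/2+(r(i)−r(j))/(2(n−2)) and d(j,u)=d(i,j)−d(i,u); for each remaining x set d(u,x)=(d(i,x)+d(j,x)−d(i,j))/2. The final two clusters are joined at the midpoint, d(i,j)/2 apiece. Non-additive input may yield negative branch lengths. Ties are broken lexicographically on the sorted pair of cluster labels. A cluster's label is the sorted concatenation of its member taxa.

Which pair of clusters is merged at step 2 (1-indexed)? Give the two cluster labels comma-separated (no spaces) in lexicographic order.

GZ,R

iteration 1: select G,Z (d=8, Q=-122); attach at lengths (16/3, 8/3); label the merged cluster GZ
  updated: d(GZ,H)=39/2, d(GZ,P)=17/2, d(GZ,R)=25
iteration 2: select GZ,R (d=25, Q=-74); attach at lengths (8, 17); label the merged cluster GRZ
  updated: d(GRZ,H)=45/4, d(GRZ,P)=3/4
iteration 3: select GRZ,H (d=45/4, Q=-21); attach at lengths (3/2, 39/4); label the merged cluster GHRZ
  updated: d(GHRZ,P)=-3/4
iteration 4: select GHRZ,P (d=-3/4); attach at lengths (-3/8, -3/8); label the merged cluster GHPRZ
final tree: ((((G:16/3,Z:8/3):8,R:17):3/2,H:39/4):-3/8,P:-3/8)
total length: 87/2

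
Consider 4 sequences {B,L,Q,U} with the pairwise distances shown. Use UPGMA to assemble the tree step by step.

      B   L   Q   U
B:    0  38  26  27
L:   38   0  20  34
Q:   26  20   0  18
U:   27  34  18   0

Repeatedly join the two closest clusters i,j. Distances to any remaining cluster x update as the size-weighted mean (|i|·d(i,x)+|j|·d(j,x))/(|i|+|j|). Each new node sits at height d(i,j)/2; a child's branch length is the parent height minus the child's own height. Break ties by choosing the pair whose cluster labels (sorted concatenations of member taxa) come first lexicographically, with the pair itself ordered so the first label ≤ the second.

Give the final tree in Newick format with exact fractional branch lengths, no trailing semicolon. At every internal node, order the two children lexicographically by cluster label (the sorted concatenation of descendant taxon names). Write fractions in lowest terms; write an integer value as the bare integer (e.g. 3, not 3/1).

((B:53/4,(Q:9,U:9):17/4):25/12,L:46/3)

iteration 1: select Q,U (d=18); attach at lengths (9, 9); label the merged cluster QU
  updated: d(B,QU)=53/2, d(L,QU)=27
iteration 2: select B,QU (d=53/2); attach at lengths (53/4, 17/4); label the merged cluster BQU
  updated: d(BQU,L)=92/3
iteration 3: select BQU,L (d=92/3); attach at lengths (25/12, 46/3); label the merged cluster BLQU
final tree: ((B:53/4,(Q:9,U:9):17/4):25/12,L:46/3)
total length: 635/12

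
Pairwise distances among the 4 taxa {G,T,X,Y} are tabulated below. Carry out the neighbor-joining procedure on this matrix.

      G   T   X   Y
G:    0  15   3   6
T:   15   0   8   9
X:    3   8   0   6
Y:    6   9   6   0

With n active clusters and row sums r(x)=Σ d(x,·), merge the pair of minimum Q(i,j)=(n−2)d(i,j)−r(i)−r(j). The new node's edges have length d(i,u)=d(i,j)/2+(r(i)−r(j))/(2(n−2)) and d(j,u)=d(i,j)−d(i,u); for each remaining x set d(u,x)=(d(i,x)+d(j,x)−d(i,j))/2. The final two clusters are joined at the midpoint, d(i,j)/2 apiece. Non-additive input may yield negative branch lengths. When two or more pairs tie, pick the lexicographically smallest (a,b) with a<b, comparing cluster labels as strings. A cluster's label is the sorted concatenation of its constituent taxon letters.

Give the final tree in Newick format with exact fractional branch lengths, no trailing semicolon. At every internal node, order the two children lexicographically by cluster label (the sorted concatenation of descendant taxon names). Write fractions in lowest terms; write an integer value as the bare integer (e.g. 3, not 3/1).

(((G:13/4,X:-1/4):11/4,T:29/4):7/8,Y:7/8)

iteration 1: select G,X (d=3, Q=-35); attach at lengths (13/4, -1/4); label the merged cluster GX
  updated: d(GX,T)=10, d(GX,Y)=9/2
iteration 2: select GX,T (d=10, Q=-47/2); attach at lengths (11/4, 29/4); label the merged cluster GTX
  updated: d(GTX,Y)=7/4
iteration 3: select GTX,Y (d=7/4); attach at lengths (7/8, 7/8); label the merged cluster GTXY
final tree: (((G:13/4,X:-1/4):11/4,T:29/4):7/8,Y:7/8)
total length: 59/4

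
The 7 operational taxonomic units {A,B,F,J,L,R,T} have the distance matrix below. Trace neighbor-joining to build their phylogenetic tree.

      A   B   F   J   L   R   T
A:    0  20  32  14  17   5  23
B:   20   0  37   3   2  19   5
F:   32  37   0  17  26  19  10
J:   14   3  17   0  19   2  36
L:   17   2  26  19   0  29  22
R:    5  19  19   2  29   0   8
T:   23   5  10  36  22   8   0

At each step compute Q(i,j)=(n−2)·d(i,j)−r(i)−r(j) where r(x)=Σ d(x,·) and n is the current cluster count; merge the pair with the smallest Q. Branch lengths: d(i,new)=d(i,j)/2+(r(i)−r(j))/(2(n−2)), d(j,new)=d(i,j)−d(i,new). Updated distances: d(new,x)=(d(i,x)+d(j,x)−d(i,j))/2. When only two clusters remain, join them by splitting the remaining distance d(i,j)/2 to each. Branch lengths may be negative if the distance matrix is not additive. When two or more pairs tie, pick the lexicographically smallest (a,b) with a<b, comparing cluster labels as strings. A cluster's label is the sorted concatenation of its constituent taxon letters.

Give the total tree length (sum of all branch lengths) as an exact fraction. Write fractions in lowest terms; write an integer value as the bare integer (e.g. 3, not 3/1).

1. join F+T (d=10, Q=-195) ⇒ FT; edges |F|=87/10, |T|=13/10
  updated: d(A,FT)=45/2, d(B,FT)=16, d(FT,J)=43/2, d(FT,L)=19, d(FT,R)=17/2
2. join B+L (d=2, Q=-138) ⇒ BL; edges |B|=-9/4, |L|=17/4
  updated: d(A,BL)=35/2, d(BL,FT)=33/2, d(BL,J)=10, d(BL,R)=23
3. join BL+FT (d=33/2, Q=-173/2) ⇒ BFLT; edges |BL|=95/12, |FT|=103/12
  updated: d(A,BFLT)=47/4, d(BFLT,J)=15/2, d(BFLT,R)=15/2
4. join A+R (d=5, Q=-141/4) ⇒ AR; edges |A|=105/16, |R|=-25/16
  updated: d(AR,BFLT)=57/8, d(AR,J)=11/2
5. join AR+BFLT (d=57/8, Q=-161/8) ⇒ ABFLRT; edges |AR|=41/16, |BFLT|=73/16
  updated: d(ABFLRT,J)=47/16
6. join ABFLRT+J (d=47/16) ⇒ ABFJLRT; edges |ABFLRT|=47/32, |J|=47/32
final tree: (((A:105/16,R:-25/16):41/16,((B:-9/4,L:17/4):95/12,(F:87/10,T:13/10):103/12):73/16):47/32,J:47/32)
total length: 697/16

697/16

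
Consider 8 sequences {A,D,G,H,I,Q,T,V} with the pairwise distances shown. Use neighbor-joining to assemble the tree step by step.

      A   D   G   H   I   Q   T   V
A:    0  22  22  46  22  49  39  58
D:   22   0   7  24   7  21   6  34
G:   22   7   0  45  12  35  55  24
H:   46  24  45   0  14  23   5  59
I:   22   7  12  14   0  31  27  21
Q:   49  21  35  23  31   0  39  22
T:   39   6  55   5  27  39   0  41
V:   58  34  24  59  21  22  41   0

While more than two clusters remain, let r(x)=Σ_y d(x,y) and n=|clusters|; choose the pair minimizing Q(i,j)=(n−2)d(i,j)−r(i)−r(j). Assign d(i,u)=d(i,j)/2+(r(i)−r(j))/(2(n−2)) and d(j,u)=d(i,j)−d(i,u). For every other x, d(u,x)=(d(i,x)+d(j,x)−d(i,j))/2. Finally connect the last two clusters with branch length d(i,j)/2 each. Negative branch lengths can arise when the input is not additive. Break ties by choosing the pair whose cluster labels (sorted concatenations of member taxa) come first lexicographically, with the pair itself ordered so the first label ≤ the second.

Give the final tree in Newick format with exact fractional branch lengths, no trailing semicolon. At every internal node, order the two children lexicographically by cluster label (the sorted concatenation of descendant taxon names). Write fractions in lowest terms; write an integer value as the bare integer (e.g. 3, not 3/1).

((((A:259/16,G:93/16):177/32,I:15/32):77/32,(D:-53/24,(H:17/6,T:13/6):353/24):117/32):379/64,(Q:9,V:13):379/64)

1. join H+T (d=5, Q=-398) ⇒ HT; edges |H|=17/6, |T|=13/6
  updated: d(A,HT)=40, d(D,HT)=25/2, d(G,HT)=95/2, d(HT,I)=18, d(HT,Q)=57/2, d(HT,V)=95/2
2. join Q+V (d=22, Q=-283) ⇒ QV; edges |Q|=9, |V|=13
  updated: d(A,QV)=85/2, d(D,QV)=33/2, d(G,QV)=37/2, d(HT,QV)=27, d(I,QV)=15
3. join A+G (d=22, Q=-335/2) ⇒ AG; edges |A|=259/16, |G|=93/16
  updated: d(AG,D)=7/2, d(AG,HT)=131/4, d(AG,I)=6, d(AG,QV)=39/2
4. join D+HT (d=25/2, Q=-369/4) ⇒ DHT; edges |D|=-53/24, |HT|=353/24
  updated: d(AG,DHT)=95/8, d(DHT,I)=25/4, d(DHT,QV)=31/2
5. join AG+I (d=6, Q=-421/8) ⇒ AGI; edges |AG|=177/32, |I|=15/32
  updated: d(AGI,DHT)=97/16, d(AGI,QV)=57/4
6. join AGI+DHT (d=97/16, Q=-573/16) ⇒ ADGHIT; edges |AGI|=77/32, |DHT|=117/32
  updated: d(ADGHIT,QV)=379/32
7. join ADGHIT+QV (d=379/32) ⇒ ADGHIQTV; edges |ADGHIT|=379/64, |QV|=379/64
final tree: ((((A:259/16,G:93/16):177/32,I:15/32):77/32,(D:-53/24,(H:17/6,T:13/6):353/24):117/32):379/64,(Q:9,V:13):379/64)
total length: 2733/32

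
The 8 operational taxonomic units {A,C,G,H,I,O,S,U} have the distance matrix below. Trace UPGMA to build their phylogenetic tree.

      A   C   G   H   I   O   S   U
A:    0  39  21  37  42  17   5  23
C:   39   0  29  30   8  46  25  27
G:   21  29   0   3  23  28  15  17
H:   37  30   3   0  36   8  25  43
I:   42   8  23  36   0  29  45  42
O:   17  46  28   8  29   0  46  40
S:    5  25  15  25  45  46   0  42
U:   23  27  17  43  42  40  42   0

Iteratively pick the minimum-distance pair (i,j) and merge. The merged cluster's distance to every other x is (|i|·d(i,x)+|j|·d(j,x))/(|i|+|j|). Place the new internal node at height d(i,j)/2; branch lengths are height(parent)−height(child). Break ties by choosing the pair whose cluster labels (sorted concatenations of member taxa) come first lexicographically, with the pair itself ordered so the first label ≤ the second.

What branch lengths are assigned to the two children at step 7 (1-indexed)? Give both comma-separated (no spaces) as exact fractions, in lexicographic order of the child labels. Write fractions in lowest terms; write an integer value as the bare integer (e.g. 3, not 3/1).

17/24,317/24

step 1: merge (G,H) at d=3; branch lengths G→3/2, H→3/2; new cluster GH
  updated: d(A,GH)=29, d(C,GH)=59/2, d(GH,I)=59/2, d(GH,O)=18, d(GH,S)=20, d(GH,U)=30
step 2: merge (A,S) at d=5; branch lengths A→5/2, S→5/2; new cluster AS
  updated: d(AS,C)=32, d(AS,GH)=49/2, d(AS,I)=87/2, d(AS,O)=63/2, d(AS,U)=65/2
step 3: merge (C,I) at d=8; branch lengths C→4, I→4; new cluster CI
  updated: d(AS,CI)=151/4, d(CI,GH)=59/2, d(CI,O)=75/2, d(CI,U)=69/2
step 4: merge (GH,O) at d=18; branch lengths GH→15/2, O→9; new cluster GHO
  updated: d(AS,GHO)=161/6, d(CI,GHO)=193/6, d(GHO,U)=100/3
step 5: merge (AS,GHO) at d=161/6; branch lengths AS→131/12, GHO→53/12; new cluster AGHOS
  updated: d(AGHOS,CI)=172/5, d(AGHOS,U)=33
step 6: merge (AGHOS,U) at d=33; branch lengths AGHOS→37/12, U→33/2; new cluster AGHOSU
  updated: d(AGHOSU,CI)=413/12
step 7: merge (AGHOSU,CI) at d=413/12; branch lengths AGHOSU→17/24, CI→317/24; new cluster ACGHIOSU
final tree: ((((A:5/2,S:5/2):131/12,((G:3/2,H:3/2):15/2,O:9):53/12):37/12,U:33/2):17/24,(C:4,I:4):317/24)
total length: 244/3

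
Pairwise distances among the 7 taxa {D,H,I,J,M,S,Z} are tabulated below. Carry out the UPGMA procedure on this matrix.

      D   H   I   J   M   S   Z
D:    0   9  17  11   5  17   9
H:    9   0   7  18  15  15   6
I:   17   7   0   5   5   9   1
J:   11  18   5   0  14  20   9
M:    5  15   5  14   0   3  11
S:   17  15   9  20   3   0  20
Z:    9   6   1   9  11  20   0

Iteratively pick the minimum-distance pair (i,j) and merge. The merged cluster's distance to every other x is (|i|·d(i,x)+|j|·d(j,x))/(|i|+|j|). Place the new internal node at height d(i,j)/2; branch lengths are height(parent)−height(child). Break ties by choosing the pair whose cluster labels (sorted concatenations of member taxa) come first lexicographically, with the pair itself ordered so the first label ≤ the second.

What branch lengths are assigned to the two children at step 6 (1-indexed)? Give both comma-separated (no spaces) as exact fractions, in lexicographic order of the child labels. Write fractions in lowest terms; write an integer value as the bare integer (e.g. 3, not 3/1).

23/24,9/8

iteration 1: select I,Z (d=1); attach at lengths (1/2, 1/2); label the merged cluster IZ
  updated: d(D,IZ)=13, d(H,IZ)=13/2, d(IZ,J)=7, d(IZ,M)=8, d(IZ,S)=29/2
iteration 2: select M,S (d=3); attach at lengths (3/2, 3/2); label the merged cluster MS
  updated: d(D,MS)=11, d(H,MS)=15, d(IZ,MS)=45/4, d(J,MS)=17
iteration 3: select H,IZ (d=13/2); attach at lengths (13/4, 11/4); label the merged cluster HIZ
  updated: d(D,HIZ)=35/3, d(HIZ,J)=32/3, d(HIZ,MS)=25/2
iteration 4: select HIZ,J (d=32/3); attach at lengths (25/12, 16/3); label the merged cluster HIJZ
  updated: d(D,HIJZ)=23/2, d(HIJZ,MS)=109/8
iteration 5: select D,MS (d=11); attach at lengths (11/2, 4); label the merged cluster DMS
  updated: d(DMS,HIJZ)=155/12
iteration 6: select DMS,HIJZ (d=155/12); attach at lengths (23/24, 9/8); label the merged cluster DHIJMSZ
final tree: ((D:11/2,(M:3/2,S:3/2):4):23/24,((H:13/4,(I:1/2,Z:1/2):11/4):25/12,J:16/3):9/8)
total length: 29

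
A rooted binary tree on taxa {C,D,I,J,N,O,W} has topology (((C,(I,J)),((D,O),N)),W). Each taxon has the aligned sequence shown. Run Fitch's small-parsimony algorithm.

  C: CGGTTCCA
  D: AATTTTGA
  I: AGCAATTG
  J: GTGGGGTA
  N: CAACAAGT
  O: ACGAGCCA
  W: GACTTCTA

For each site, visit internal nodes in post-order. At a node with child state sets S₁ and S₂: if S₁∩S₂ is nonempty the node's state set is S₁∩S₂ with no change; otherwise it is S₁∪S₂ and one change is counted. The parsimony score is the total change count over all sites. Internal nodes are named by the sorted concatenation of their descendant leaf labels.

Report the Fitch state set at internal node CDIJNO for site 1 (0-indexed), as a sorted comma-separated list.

[col 0] IJ: children I:{A}, J:{G} ∪→ {A,G}; cost 1
[col 0] CIJ: children C:{C}, IJ:{A,G} ∪→ {A,C,G}; cost 1
[col 0] DO: children D:{A}, O:{A} ∩→ {A}; cost 0
[col 0] DNO: children DO:{A}, N:{C} ∪→ {A,C}; cost 1
[col 0] CDIJNO: children CIJ:{A,C,G}, DNO:{A,C} ∩→ {A,C}; cost 0
[col 0] CDIJNOW: children CDIJNO:{A,C}, W:{G} ∪→ {A,C,G}; cost 1
[col 1] IJ: children I:{G}, J:{T} ∪→ {G,T}; cost 1
[col 1] CIJ: children C:{G}, IJ:{G,T} ∩→ {G}; cost 0
[col 1] DO: children D:{A}, O:{C} ∪→ {A,C}; cost 1
[col 1] DNO: children DO:{A,C}, N:{A} ∩→ {A}; cost 0
[col 1] CDIJNO: children CIJ:{G}, DNO:{A} ∪→ {A,G}; cost 1
[col 1] CDIJNOW: children CDIJNO:{A,G}, W:{A} ∩→ {A}; cost 0
[col 2] IJ: children I:{C}, J:{G} ∪→ {C,G}; cost 1
[col 2] CIJ: children C:{G}, IJ:{C,G} ∩→ {G}; cost 0
[col 2] DO: children D:{T}, O:{G} ∪→ {G,T}; cost 1
[col 2] DNO: children DO:{G,T}, N:{A} ∪→ {A,G,T}; cost 1
[col 2] CDIJNO: children CIJ:{G}, DNO:{A,G,T} ∩→ {G}; cost 0
[col 2] CDIJNOW: children CDIJNO:{G}, W:{C} ∪→ {C,G}; cost 1
[col 3] IJ: children I:{A}, J:{G} ∪→ {A,G}; cost 1
[col 3] CIJ: children C:{T}, IJ:{A,G} ∪→ {A,G,T}; cost 1
[col 3] DO: children D:{T}, O:{A} ∪→ {A,T}; cost 1
[col 3] DNO: children DO:{A,T}, N:{C} ∪→ {A,C,T}; cost 1
[col 3] CDIJNO: children CIJ:{A,G,T}, DNO:{A,C,T} ∩→ {A,T}; cost 0
[col 3] CDIJNOW: children CDIJNO:{A,T}, W:{T} ∩→ {T}; cost 0
[col 4] IJ: children I:{A}, J:{G} ∪→ {A,G}; cost 1
[col 4] CIJ: children C:{T}, IJ:{A,G} ∪→ {A,G,T}; cost 1
[col 4] DO: children D:{T}, O:{G} ∪→ {G,T}; cost 1
[col 4] DNO: children DO:{G,T}, N:{A} ∪→ {A,G,T}; cost 1
[col 4] CDIJNO: children CIJ:{A,G,T}, DNO:{A,G,T} ∩→ {A,G,T}; cost 0
[col 4] CDIJNOW: children CDIJNO:{A,G,T}, W:{T} ∩→ {T}; cost 0
[col 5] IJ: children I:{T}, J:{G} ∪→ {G,T}; cost 1
[col 5] CIJ: children C:{C}, IJ:{G,T} ∪→ {C,G,T}; cost 1
[col 5] DO: children D:{T}, O:{C} ∪→ {C,T}; cost 1
[col 5] DNO: children DO:{C,T}, N:{A} ∪→ {A,C,T}; cost 1
[col 5] CDIJNO: children CIJ:{C,G,T}, DNO:{A,C,T} ∩→ {C,T}; cost 0
[col 5] CDIJNOW: children CDIJNO:{C,T}, W:{C} ∩→ {C}; cost 0
[col 6] IJ: children I:{T}, J:{T} ∩→ {T}; cost 0
[col 6] CIJ: children C:{C}, IJ:{T} ∪→ {C,T}; cost 1
[col 6] DO: children D:{G}, O:{C} ∪→ {C,G}; cost 1
[col 6] DNO: children DO:{C,G}, N:{G} ∩→ {G}; cost 0
[col 6] CDIJNO: children CIJ:{C,T}, DNO:{G} ∪→ {C,G,T}; cost 1
[col 6] CDIJNOW: children CDIJNO:{C,G,T}, W:{T} ∩→ {T}; cost 0
[col 7] IJ: children I:{G}, J:{A} ∪→ {A,G}; cost 1
[col 7] CIJ: children C:{A}, IJ:{A,G} ∩→ {A}; cost 0
[col 7] DO: children D:{A}, O:{A} ∩→ {A}; cost 0
[col 7] DNO: children DO:{A}, N:{T} ∪→ {A,T}; cost 1
[col 7] CDIJNO: children CIJ:{A}, DNO:{A,T} ∩→ {A}; cost 0
[col 7] CDIJNOW: children CDIJNO:{A}, W:{A} ∩→ {A}; cost 0
per-site changes: [4, 3, 4, 4, 4, 4, 3, 2]; total = 28

A,G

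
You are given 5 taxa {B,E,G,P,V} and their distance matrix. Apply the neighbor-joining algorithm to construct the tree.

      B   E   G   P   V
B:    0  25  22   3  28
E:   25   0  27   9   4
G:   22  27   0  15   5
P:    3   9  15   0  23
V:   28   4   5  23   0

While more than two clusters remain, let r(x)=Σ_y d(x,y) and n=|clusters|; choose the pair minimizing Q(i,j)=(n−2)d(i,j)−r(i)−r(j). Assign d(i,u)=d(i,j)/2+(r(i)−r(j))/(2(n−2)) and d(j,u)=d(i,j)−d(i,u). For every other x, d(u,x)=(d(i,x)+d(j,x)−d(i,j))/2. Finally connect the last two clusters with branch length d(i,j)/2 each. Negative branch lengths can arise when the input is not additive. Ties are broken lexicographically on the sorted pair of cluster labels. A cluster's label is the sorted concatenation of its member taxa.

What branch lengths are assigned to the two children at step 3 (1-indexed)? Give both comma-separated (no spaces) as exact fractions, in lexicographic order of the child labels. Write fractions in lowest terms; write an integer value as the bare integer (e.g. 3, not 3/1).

1. join B+P (d=3, Q=-119) ⇒ BP; edges |B|=37/6, |P|=-19/6
  updated: d(BP,E)=31/2, d(BP,G)=17, d(BP,V)=24
2. join BP+E (d=31/2, Q=-72) ⇒ BEP; edges |BP|=41/4, |E|=21/4
  updated: d(BEP,G)=57/4, d(BEP,V)=25/4
3. join BEP+G (d=57/4, Q=-51/2) ⇒ BEGP; edges |BEP|=31/4, |G|=13/2
  updated: d(BEGP,V)=-3/2
4. join BEGP+V (d=-3/2) ⇒ BEGPV; edges |BEGP|=-3/4, |V|=-3/4
final tree: ((((B:37/6,P:-19/6):41/4,E:21/4):31/4,G:13/2):-3/4,V:-3/4)
total length: 125/4

31/4,13/2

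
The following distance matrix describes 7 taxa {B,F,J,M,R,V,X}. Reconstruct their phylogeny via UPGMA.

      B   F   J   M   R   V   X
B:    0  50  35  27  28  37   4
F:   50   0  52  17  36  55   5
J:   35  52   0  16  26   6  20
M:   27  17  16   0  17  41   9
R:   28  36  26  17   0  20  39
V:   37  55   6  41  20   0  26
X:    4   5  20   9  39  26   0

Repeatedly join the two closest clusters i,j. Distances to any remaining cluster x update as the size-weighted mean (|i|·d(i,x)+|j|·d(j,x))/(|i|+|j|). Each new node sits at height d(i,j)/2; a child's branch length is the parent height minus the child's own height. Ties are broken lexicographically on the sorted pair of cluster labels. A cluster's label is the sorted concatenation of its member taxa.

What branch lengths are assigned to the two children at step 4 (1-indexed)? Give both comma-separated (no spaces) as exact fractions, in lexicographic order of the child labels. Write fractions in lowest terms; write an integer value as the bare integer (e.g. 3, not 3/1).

1. join B+X (d=4) ⇒ BX; edges |B|=2, |X|=2
  updated: d(BX,F)=55/2, d(BX,J)=55/2, d(BX,M)=18, d(BX,R)=67/2, d(BX,V)=63/2
2. join J+V (d=6) ⇒ JV; edges |J|=3, |V|=3
  updated: d(BX,JV)=59/2, d(F,JV)=107/2, d(JV,M)=57/2, d(JV,R)=23
3. join F+M (d=17) ⇒ FM; edges |F|=17/2, |M|=17/2
  updated: d(BX,FM)=91/4, d(FM,JV)=41, d(FM,R)=53/2
4. join BX+FM (d=91/4) ⇒ BFMX; edges |BX|=75/8, |FM|=23/8
  updated: d(BFMX,JV)=141/4, d(BFMX,R)=30
5. join JV+R (d=23) ⇒ JRV; edges |JV|=17/2, |R|=23/2
  updated: d(BFMX,JRV)=67/2
6. join BFMX+JRV (d=67/2) ⇒ BFJMRVX; edges |BFMX|=43/8, |JRV|=21/4
final tree: (((B:2,X:2):75/8,(F:17/2,M:17/2):23/8):43/8,((J:3,V:3):17/2,R:23/2):21/4)
total length: 559/8

75/8,23/8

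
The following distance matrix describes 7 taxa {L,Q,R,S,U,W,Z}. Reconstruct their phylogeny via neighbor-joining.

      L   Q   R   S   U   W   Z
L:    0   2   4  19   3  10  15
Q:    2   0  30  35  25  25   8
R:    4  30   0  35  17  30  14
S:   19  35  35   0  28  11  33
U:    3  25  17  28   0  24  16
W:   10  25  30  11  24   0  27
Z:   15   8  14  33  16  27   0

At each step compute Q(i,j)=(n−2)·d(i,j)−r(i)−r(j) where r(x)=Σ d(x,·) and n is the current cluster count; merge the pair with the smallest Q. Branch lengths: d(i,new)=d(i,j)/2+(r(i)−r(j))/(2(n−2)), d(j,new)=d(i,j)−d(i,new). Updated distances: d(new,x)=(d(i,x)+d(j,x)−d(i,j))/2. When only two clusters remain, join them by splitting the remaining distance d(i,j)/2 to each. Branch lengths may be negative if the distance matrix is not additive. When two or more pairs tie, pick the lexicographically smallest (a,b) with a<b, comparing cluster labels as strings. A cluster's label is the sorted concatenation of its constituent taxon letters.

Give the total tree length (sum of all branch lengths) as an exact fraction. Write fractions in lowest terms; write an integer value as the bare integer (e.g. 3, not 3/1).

845/16

step 1: merge (S,W) at d=11, Q=-233; branch lengths S→89/10, W→21/10; new cluster SW
  updated: d(L,SW)=9, d(Q,SW)=49/2, d(R,SW)=27, d(SW,U)=41/2, d(SW,Z)=49/2
step 2: merge (Q,Z) at d=8, Q=-135; branch lengths Q→11/2, Z→5/2; new cluster QZ
  updated: d(L,QZ)=9/2, d(QZ,R)=18, d(QZ,SW)=41/2, d(QZ,U)=33/2
step 3: merge (QZ,SW) at d=41/2, Q=-75; branch lengths QZ→22/3, SW→79/6; new cluster QSWZ
  updated: d(L,QSWZ)=-7/2, d(QSWZ,R)=49/4, d(QSWZ,U)=33/4
step 4: merge (L,R) at d=4, Q=-115/4; branch lengths L→-87/16, R→151/16; new cluster LR
  updated: d(LR,QSWZ)=19/8, d(LR,U)=8
step 5: merge (LR,QSWZ) at d=19/8, Q=-149/8; branch lengths LR→17/16, QSWZ→21/16; new cluster LQRSWZ
  updated: d(LQRSWZ,U)=111/16
step 6: merge (LQRSWZ,U) at d=111/16; branch lengths LQRSWZ→111/32, U→111/32; new cluster LQRSUWZ
final tree: (((L:-87/16,R:151/16):17/16,((Q:11/2,Z:5/2):22/3,(S:89/10,W:21/10):79/6):21/16):111/32,U:111/32)
total length: 845/16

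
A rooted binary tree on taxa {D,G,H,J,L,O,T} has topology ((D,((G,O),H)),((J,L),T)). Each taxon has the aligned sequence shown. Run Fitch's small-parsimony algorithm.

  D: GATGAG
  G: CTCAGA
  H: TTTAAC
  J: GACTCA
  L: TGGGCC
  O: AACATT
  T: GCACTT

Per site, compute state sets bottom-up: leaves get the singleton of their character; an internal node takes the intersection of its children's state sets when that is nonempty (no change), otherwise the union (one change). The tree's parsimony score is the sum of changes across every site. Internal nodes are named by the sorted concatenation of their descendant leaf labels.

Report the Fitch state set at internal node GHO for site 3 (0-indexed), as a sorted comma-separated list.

A

GO@0: {C} ∪ {A} = {A,C} (union, +1)
GHO@0: {A,C} ∪ {T} = {A,C,T} (union, +1)
DGHO@0: {G} ∪ {A,C,T} = {A,C,G,T} (union, +1)
JL@0: {G} ∪ {T} = {G,T} (union, +1)
JLT@0: {G,T} ∩ {G} = {G} (intersection, +0)
DGHJLOT@0: {A,C,G,T} ∩ {G} = {G} (intersection, +0)
GO@1: {T} ∪ {A} = {A,T} (union, +1)
GHO@1: {A,T} ∩ {T} = {T} (intersection, +0)
DGHO@1: {A} ∪ {T} = {A,T} (union, +1)
JL@1: {A} ∪ {G} = {A,G} (union, +1)
JLT@1: {A,G} ∪ {C} = {A,C,G} (union, +1)
DGHJLOT@1: {A,T} ∩ {A,C,G} = {A} (intersection, +0)
GO@2: {C} ∩ {C} = {C} (intersection, +0)
GHO@2: {C} ∪ {T} = {C,T} (union, +1)
DGHO@2: {T} ∩ {C,T} = {T} (intersection, +0)
JL@2: {C} ∪ {G} = {C,G} (union, +1)
JLT@2: {C,G} ∪ {A} = {A,C,G} (union, +1)
DGHJLOT@2: {T} ∪ {A,C,G} = {A,C,G,T} (union, +1)
GO@3: {A} ∩ {A} = {A} (intersection, +0)
GHO@3: {A} ∩ {A} = {A} (intersection, +0)
DGHO@3: {G} ∪ {A} = {A,G} (union, +1)
JL@3: {T} ∪ {G} = {G,T} (union, +1)
JLT@3: {G,T} ∪ {C} = {C,G,T} (union, +1)
DGHJLOT@3: {A,G} ∩ {C,G,T} = {G} (intersection, +0)
GO@4: {G} ∪ {T} = {G,T} (union, +1)
GHO@4: {G,T} ∪ {A} = {A,G,T} (union, +1)
DGHO@4: {A} ∩ {A,G,T} = {A} (intersection, +0)
JL@4: {C} ∩ {C} = {C} (intersection, +0)
JLT@4: {C} ∪ {T} = {C,T} (union, +1)
DGHJLOT@4: {A} ∪ {C,T} = {A,C,T} (union, +1)
GO@5: {A} ∪ {T} = {A,T} (union, +1)
GHO@5: {A,T} ∪ {C} = {A,C,T} (union, +1)
DGHO@5: {G} ∪ {A,C,T} = {A,C,G,T} (union, +1)
JL@5: {A} ∪ {C} = {A,C} (union, +1)
JLT@5: {A,C} ∪ {T} = {A,C,T} (union, +1)
DGHJLOT@5: {A,C,G,T} ∩ {A,C,T} = {A,C,T} (intersection, +0)
per-site changes: [4, 4, 4, 3, 4, 5]; total = 24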